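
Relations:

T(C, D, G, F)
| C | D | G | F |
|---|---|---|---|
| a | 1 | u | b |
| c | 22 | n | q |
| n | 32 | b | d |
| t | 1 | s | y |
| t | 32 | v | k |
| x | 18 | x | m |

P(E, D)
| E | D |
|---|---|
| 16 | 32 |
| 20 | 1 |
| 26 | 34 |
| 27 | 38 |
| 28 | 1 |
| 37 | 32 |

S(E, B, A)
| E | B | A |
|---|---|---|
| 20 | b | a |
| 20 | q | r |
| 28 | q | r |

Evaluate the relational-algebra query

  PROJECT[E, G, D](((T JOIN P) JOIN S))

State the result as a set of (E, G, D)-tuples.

{(20, s, 1), (20, u, 1), (28, s, 1), (28, u, 1)}

T ⋈ P (natural join on D): {(a, 1, u, b, 20), (a, 1, u, b, 28), (n, 32, b, d, 16), (n, 32, b, d, 37), (t, 1, s, y, 20), (t, 1, s, y, 28), (t, 32, v, k, 16), (t, 32, v, k, 37)}
(T JOIN P) ⋈ S (natural join on E): {(a, 1, u, b, 20, b, a), (a, 1, u, b, 20, q, r), (a, 1, u, b, 28, q, r), (t, 1, s, y, 20, b, a), (t, 1, s, y, 20, q, r), (t, 1, s, y, 28, q, r)}
Projecting to E, G, D (2 duplicate(s) eliminated): {(20, s, 1), (20, u, 1), (28, s, 1), (28, u, 1)}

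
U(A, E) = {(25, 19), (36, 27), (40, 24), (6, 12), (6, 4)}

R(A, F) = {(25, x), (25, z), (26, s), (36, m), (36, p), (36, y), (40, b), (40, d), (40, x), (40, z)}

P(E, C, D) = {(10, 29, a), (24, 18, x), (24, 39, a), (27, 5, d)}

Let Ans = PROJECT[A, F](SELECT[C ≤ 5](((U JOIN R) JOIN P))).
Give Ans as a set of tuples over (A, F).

Natural join on A: {(25, 19, x), (25, 19, z), (36, 27, m), (36, 27, p), (36, 27, y), (40, 24, b), (40, 24, d), (40, 24, x), (40, 24, z)}
Natural join on E: {(36, 27, m, 5, d), (36, 27, p, 5, d), (36, 27, y, 5, d), (40, 24, b, 18, x), (40, 24, b, 39, a), (40, 24, d, 18, x), (40, 24, d, 39, a), (40, 24, x, 18, x), (40, 24, x, 39, a), (40, 24, z, 18, x), (40, 24, z, 39, a)}
σ[C ≤ 5]: keep tuples satisfying C ≤ 5 → {(36, 27, m, 5, d), (36, 27, p, 5, d), (36, 27, y, 5, d)}
π_{A, F} gives {(36, m), (36, p), (36, y)}.

{(36, m), (36, p), (36, y)}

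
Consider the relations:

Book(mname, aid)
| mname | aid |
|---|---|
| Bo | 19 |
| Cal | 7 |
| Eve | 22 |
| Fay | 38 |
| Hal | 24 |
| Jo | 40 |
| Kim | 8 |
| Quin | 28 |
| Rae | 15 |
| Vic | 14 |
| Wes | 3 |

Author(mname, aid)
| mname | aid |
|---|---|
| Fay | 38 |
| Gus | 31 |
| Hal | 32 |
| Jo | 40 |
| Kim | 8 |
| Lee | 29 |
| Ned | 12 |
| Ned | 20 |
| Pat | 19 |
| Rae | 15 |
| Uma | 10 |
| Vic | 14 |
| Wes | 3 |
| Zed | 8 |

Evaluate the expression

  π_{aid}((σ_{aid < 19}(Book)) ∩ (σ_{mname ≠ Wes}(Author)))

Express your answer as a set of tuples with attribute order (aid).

Selection aid < 19: {(Cal, 7), (Kim, 8), (Rae, 15), (Vic, 14), (Wes, 3)}
Selection mname ≠ Wes: {(Fay, 38), (Gus, 31), (Hal, 32), (Jo, 40), (Kim, 8), (Lee, 29), (Ned, 12), (Ned, 20), (Pat, 19), (Rae, 15), (Uma, 10), (Vic, 14), (Zed, 8)}
Intersection: {(Cal, 7), (Kim, 8), (Rae, 15), (Vic, 14), (Wes, 3)} with {(Fay, 38), (Gus, 31), (Hal, 32), (Jo, 40), (Kim, 8), (Lee, 29), (Ned, 12), (Ned, 20), (Pat, 19), (Rae, 15), (Uma, 10), (Vic, 14), (Zed, 8)} → {(Kim, 8), (Rae, 15), (Vic, 14)}
Projecting to aid: {14, 15, 8}

{14, 15, 8}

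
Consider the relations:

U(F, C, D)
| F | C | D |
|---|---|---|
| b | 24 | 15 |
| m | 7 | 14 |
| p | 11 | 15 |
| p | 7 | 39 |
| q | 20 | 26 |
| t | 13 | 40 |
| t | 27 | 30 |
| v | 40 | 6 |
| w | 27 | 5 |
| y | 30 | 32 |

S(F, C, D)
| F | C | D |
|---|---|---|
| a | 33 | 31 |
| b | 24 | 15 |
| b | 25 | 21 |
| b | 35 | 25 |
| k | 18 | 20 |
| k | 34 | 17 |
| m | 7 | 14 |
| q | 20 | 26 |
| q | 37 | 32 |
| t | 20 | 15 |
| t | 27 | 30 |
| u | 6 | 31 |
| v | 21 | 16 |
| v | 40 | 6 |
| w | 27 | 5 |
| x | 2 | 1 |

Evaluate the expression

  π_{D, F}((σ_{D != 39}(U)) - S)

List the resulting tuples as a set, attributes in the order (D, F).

{(15, p), (32, y), (40, t)}

σ[D != 39]: keep tuples satisfying D != 39 → {(b, 24, 15), (m, 7, 14), (p, 11, 15), (q, 20, 26), (t, 13, 40), (t, 27, 30), (v, 40, 6), (w, 27, 5), (y, 30, 32)}
Set difference of the two operands is {(p, 11, 15), (t, 13, 40), (y, 30, 32)}.
π[D, F]: project onto (D, F) → {(15, p), (32, y), (40, t)}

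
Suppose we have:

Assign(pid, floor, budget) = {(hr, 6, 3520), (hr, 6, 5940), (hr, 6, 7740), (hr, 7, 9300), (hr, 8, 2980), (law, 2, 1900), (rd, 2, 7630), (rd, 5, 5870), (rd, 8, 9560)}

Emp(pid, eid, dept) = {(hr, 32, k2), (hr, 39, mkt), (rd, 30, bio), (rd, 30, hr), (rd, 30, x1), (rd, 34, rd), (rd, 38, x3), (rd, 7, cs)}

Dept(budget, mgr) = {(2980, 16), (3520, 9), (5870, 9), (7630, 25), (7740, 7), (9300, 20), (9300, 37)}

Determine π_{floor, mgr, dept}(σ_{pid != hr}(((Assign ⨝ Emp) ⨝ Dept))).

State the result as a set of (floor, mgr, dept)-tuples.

{(2, 25, bio), (2, 25, cs), (2, 25, hr), (2, 25, rd), (2, 25, x1), (2, 25, x3), (5, 9, bio), (5, 9, cs), (5, 9, hr), (5, 9, rd), (5, 9, x1), (5, 9, x3)}

Natural join on pid: {(hr, 6, 3520, 32, k2), (hr, 6, 3520, 39, mkt), (hr, 6, 5940, 32, k2), (hr, 6, 5940, 39, mkt), (hr, 6, 7740, 32, k2), (hr, 6, 7740, 39, mkt), (hr, 7, 9300, 32, k2), (hr, 7, 9300, 39, mkt), (hr, 8, 2980, 32, k2), (hr, 8, 2980, 39, mkt), (rd, 2, 7630, 30, bio), (rd, 2, 7630, 30, hr), (rd, 2, 7630, 30, x1), (rd, 2, 7630, 34, rd), (rd, 2, 7630, 38, x3), (rd, 2, 7630, 7, cs), (rd, 5, 5870, 30, bio), (rd, 5, 5870, 30, hr), (rd, 5, 5870, 30, x1), (rd, 5, 5870, 34, rd), (rd, 5, 5870, 38, x3), (rd, 5, 5870, 7, cs), (rd, 8, 9560, 30, bio), (rd, 8, 9560, 30, hr), (rd, 8, 9560, 30, x1), (rd, 8, 9560, 34, rd), (rd, 8, 9560, 38, x3), (rd, 8, 9560, 7, cs)}
Natural join on budget: {(hr, 6, 3520, 32, k2, 9), (hr, 6, 3520, 39, mkt, 9), (hr, 6, 7740, 32, k2, 7), (hr, 6, 7740, 39, mkt, 7), (hr, 7, 9300, 32, k2, 20), (hr, 7, 9300, 32, k2, 37), (hr, 7, 9300, 39, mkt, 20), (hr, 7, 9300, 39, mkt, 37), (hr, 8, 2980, 32, k2, 16), (hr, 8, 2980, 39, mkt, 16), (rd, 2, 7630, 30, bio, 25), (rd, 2, 7630, 30, hr, 25), (rd, 2, 7630, 30, x1, 25), (rd, 2, 7630, 34, rd, 25), (rd, 2, 7630, 38, x3, 25), (rd, 2, 7630, 7, cs, 25), (rd, 5, 5870, 30, bio, 9), (rd, 5, 5870, 30, hr, 9), (rd, 5, 5870, 30, x1, 9), (rd, 5, 5870, 34, rd, 9), (rd, 5, 5870, 38, x3, 9), (rd, 5, 5870, 7, cs, 9)}
Selection pid != hr: {(rd, 2, 7630, 30, bio, 25), (rd, 2, 7630, 30, hr, 25), (rd, 2, 7630, 30, x1, 25), (rd, 2, 7630, 34, rd, 25), (rd, 2, 7630, 38, x3, 25), (rd, 2, 7630, 7, cs, 25), (rd, 5, 5870, 30, bio, 9), (rd, 5, 5870, 30, hr, 9), (rd, 5, 5870, 30, x1, 9), (rd, 5, 5870, 34, rd, 9), (rd, 5, 5870, 38, x3, 9), (rd, 5, 5870, 7, cs, 9)}
Keep only column(s) floor, mgr, dept: {(2, 25, bio), (2, 25, cs), (2, 25, hr), (2, 25, rd), (2, 25, x1), (2, 25, x3), (5, 9, bio), (5, 9, cs), (5, 9, hr), (5, 9, rd), (5, 9, x1), (5, 9, x3)}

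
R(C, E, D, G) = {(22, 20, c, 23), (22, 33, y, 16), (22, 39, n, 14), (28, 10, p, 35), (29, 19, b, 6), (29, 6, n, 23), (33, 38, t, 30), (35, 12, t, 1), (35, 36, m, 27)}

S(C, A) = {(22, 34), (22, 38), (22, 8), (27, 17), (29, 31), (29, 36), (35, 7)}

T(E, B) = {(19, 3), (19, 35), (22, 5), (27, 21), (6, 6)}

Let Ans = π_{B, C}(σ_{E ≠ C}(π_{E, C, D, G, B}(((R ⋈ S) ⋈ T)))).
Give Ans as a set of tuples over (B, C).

{(3, 29), (35, 29), (6, 29)}

Joining R and S on C yields {(22, 20, c, 23, 34), (22, 20, c, 23, 38), (22, 20, c, 23, 8), (22, 33, y, 16, 34), (22, 33, y, 16, 38), (22, 33, y, 16, 8), (22, 39, n, 14, 34), (22, 39, n, 14, 38), (22, 39, n, 14, 8), (29, 19, b, 6, 31), (29, 19, b, 6, 36), (29, 6, n, 23, 31), (29, 6, n, 23, 36), (35, 12, t, 1, 7), (35, 36, m, 27, 7)}.
Joining (R ⋈ S) and T on E yields {(29, 19, b, 6, 31, 3), (29, 19, b, 6, 31, 35), (29, 19, b, 6, 36, 3), (29, 19, b, 6, 36, 35), (29, 6, n, 23, 31, 6), (29, 6, n, 23, 36, 6)}.
π[E, C, D, G, B]: project onto (E, C, D, G, B) (3 duplicate(s) eliminated) → {(19, 29, b, 6, 3), (19, 29, b, 6, 35), (6, 29, n, 23, 6)}
Selection E ≠ C: {(19, 29, b, 6, 3), (19, 29, b, 6, 35), (6, 29, n, 23, 6)}
π[B, C]: project onto (B, C) → {(3, 29), (35, 29), (6, 29)}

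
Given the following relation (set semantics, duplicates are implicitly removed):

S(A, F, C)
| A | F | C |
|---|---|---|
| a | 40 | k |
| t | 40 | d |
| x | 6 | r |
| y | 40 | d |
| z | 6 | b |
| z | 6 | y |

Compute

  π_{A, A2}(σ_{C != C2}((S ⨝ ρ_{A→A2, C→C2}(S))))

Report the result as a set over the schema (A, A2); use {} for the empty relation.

ρ[A→A2, C→C2]: schema becomes (A2, F, C2); tuples unchanged.
S ⋈ ρ_{A→A2, C→C2}(S) (natural join on F): {(a, 40, k, a, k), (a, 40, k, t, d), (a, 40, k, y, d), (t, 40, d, a, k), (t, 40, d, t, d), (t, 40, d, y, d), (x, 6, r, x, r), (x, 6, r, z, b), (x, 6, r, z, y), (y, 40, d, a, k), (y, 40, d, t, d), (y, 40, d, y, d), (z, 6, b, x, r), (z, 6, b, z, b), (z, 6, b, z, y), (z, 6, y, x, r), (z, 6, y, z, b), (z, 6, y, z, y)}
Selection C != C2: {(a, 40, k, t, d), (a, 40, k, y, d), (t, 40, d, a, k), (x, 6, r, z, b), (x, 6, r, z, y), (y, 40, d, a, k), (z, 6, b, x, r), (z, 6, b, z, y), (z, 6, y, x, r), (z, 6, y, z, b)}
π[A, A2]: project onto (A, A2) (3 duplicate(s) eliminated) → {(a, t), (a, y), (t, a), (x, z), (y, a), (z, x), (z, z)}

{(a, t), (a, y), (t, a), (x, z), (y, a), (z, x), (z, z)}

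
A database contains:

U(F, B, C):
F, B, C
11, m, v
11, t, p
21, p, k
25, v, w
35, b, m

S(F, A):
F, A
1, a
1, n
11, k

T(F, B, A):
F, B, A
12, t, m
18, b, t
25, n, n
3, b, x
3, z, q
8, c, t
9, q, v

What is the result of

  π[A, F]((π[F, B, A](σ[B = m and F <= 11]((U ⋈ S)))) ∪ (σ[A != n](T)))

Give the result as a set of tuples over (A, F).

{(k, 11), (m, 12), (q, 3), (t, 18), (t, 8), (v, 9), (x, 3)}

U ⋈ S (natural join on F): {(11, m, v, k), (11, t, p, k)}
σ[B = m and F <= 11]: keep tuples satisfying B = m and F <= 11 → {(11, m, v, k)}
π[F, B, A]: project onto (F, B, A) → {(11, m, k)}
σ[A != n]: keep tuples satisfying A != n → {(12, t, m), (18, b, t), (3, b, x), (3, z, q), (8, c, t), (9, q, v)}
Taking the union: {(11, m, k), (12, t, m), (18, b, t), (3, b, x), (3, z, q), (8, c, t), (9, q, v)}
π[A, F]: project onto (A, F) → {(k, 11), (m, 12), (q, 3), (t, 18), (t, 8), (v, 9), (x, 3)}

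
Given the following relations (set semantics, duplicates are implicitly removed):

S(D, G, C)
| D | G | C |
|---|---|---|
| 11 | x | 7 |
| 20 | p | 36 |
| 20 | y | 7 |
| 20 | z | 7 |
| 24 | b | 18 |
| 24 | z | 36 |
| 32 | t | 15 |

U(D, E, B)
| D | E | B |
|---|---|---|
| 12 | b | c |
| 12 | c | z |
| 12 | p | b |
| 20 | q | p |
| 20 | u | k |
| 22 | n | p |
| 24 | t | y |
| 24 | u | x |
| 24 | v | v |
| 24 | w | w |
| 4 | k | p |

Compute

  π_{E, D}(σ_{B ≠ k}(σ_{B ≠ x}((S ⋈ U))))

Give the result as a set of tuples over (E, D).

{(q, 20), (t, 24), (v, 24), (w, 24)}

Joining S and U on D yields {(20, p, 36, q, p), (20, p, 36, u, k), (20, y, 7, q, p), (20, y, 7, u, k), (20, z, 7, q, p), (20, z, 7, u, k), (24, b, 18, t, y), (24, b, 18, u, x), (24, b, 18, v, v), (24, b, 18, w, w), (24, z, 36, t, y), (24, z, 36, u, x), (24, z, 36, v, v), (24, z, 36, w, w)}.
σ[B ≠ x]: keep tuples satisfying B ≠ x → {(20, p, 36, q, p), (20, p, 36, u, k), (20, y, 7, q, p), (20, y, 7, u, k), (20, z, 7, q, p), (20, z, 7, u, k), (24, b, 18, t, y), (24, b, 18, v, v), (24, b, 18, w, w), (24, z, 36, t, y), (24, z, 36, v, v), (24, z, 36, w, w)}
σ[B ≠ k]: keep tuples satisfying B ≠ k → {(20, p, 36, q, p), (20, y, 7, q, p), (20, z, 7, q, p), (24, b, 18, t, y), (24, b, 18, v, v), (24, b, 18, w, w), (24, z, 36, t, y), (24, z, 36, v, v), (24, z, 36, w, w)}
Keep only column(s) E, D (5 duplicate(s) eliminated): {(q, 20), (t, 24), (v, 24), (w, 24)}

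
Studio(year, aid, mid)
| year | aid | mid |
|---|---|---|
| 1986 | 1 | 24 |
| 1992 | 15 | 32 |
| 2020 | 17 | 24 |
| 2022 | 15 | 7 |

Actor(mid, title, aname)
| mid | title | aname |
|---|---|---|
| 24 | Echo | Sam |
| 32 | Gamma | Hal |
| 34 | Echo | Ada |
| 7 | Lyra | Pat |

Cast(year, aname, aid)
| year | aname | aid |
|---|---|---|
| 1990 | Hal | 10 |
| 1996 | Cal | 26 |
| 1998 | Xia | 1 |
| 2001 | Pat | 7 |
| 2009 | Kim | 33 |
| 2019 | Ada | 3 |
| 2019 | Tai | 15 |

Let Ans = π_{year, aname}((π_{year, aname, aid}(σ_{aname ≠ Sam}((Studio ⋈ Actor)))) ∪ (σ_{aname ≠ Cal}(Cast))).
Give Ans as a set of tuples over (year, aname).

{(1990, Hal), (1992, Hal), (1998, Xia), (2001, Pat), (2009, Kim), (2019, Ada), (2019, Tai), (2022, Pat)}

Natural join on mid: {(1986, 1, 24, Echo, Sam), (1992, 15, 32, Gamma, Hal), (2020, 17, 24, Echo, Sam), (2022, 15, 7, Lyra, Pat)}
Apply σ_{aname ≠ Sam}; surviving tuples: {(1992, 15, 32, Gamma, Hal), (2022, 15, 7, Lyra, Pat)}
Keep only column(s) year, aname, aid: {(1992, Hal, 15), (2022, Pat, 15)}
Apply σ_{aname ≠ Cal}; surviving tuples: {(1990, Hal, 10), (1998, Xia, 1), (2001, Pat, 7), (2009, Kim, 33), (2019, Ada, 3), (2019, Tai, 15)}
Union: {(1992, Hal, 15), (2022, Pat, 15)} with {(1990, Hal, 10), (1998, Xia, 1), (2001, Pat, 7), (2009, Kim, 33), (2019, Ada, 3), (2019, Tai, 15)} → {(1990, Hal, 10), (1992, Hal, 15), (1998, Xia, 1), (2001, Pat, 7), (2009, Kim, 33), (2019, Ada, 3), (2019, Tai, 15), (2022, Pat, 15)}
Keep only column(s) year, aname: {(1990, Hal), (1992, Hal), (1998, Xia), (2001, Pat), (2009, Kim), (2019, Ada), (2019, Tai), (2022, Pat)}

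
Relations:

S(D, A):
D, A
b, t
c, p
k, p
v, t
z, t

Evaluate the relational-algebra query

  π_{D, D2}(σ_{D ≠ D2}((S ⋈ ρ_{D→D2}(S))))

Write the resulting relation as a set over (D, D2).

{(b, v), (b, z), (c, k), (k, c), (v, b), (v, z), (z, b), (z, v)}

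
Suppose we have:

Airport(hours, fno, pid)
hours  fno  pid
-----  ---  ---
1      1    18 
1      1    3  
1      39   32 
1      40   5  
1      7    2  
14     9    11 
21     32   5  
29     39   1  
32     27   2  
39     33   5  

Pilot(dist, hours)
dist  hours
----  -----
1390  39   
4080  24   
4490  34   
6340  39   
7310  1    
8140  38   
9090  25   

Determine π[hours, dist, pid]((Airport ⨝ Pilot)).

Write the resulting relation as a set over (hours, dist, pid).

Airport ⋈ Pilot (natural join on hours): {(1, 1, 18, 7310), (1, 1, 3, 7310), (1, 39, 32, 7310), (1, 40, 5, 7310), (1, 7, 2, 7310), (39, 33, 5, 1390), (39, 33, 5, 6340)}
π_{hours, dist, pid} gives {(1, 7310, 18), (1, 7310, 2), (1, 7310, 3), (1, 7310, 32), (1, 7310, 5), (39, 1390, 5), (39, 6340, 5)}.

{(1, 7310, 18), (1, 7310, 2), (1, 7310, 3), (1, 7310, 32), (1, 7310, 5), (39, 1390, 5), (39, 6340, 5)}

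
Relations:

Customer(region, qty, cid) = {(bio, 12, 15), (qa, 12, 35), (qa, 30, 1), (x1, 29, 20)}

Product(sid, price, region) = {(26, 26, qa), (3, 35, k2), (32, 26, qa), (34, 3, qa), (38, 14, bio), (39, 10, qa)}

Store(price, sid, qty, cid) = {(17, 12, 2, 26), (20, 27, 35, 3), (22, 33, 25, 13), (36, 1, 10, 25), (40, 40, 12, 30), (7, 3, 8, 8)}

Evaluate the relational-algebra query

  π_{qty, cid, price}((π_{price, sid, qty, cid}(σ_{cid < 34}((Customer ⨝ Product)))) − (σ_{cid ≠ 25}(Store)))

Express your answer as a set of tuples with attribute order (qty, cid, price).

{(12, 15, 14), (30, 1, 10), (30, 1, 26), (30, 1, 3)}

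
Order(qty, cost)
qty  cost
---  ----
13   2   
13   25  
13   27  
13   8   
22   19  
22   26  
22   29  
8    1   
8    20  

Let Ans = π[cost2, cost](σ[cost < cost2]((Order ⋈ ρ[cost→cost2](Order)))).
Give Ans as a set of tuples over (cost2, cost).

{(20, 1), (25, 2), (25, 8), (26, 19), (27, 2), (27, 25), (27, 8), (29, 19), (29, 26), (8, 2)}

ρ[cost→cost2]: schema becomes (qty, cost2); tuples unchanged.
Natural join on qty: {(13, 2, 2), (13, 2, 25), (13, 2, 27), (13, 2, 8), (13, 25, 2), (13, 25, 25), (13, 25, 27), (13, 25, 8), (13, 27, 2), (13, 27, 25), (13, 27, 27), (13, 27, 8), (13, 8, 2), (13, 8, 25), (13, 8, 27), (13, 8, 8), (22, 19, 19), (22, 19, 26), (22, 19, 29), (22, 26, 19), (22, 26, 26), (22, 26, 29), (22, 29, 19), (22, 29, 26), (22, 29, 29), (8, 1, 1), (8, 1, 20), (8, 20, 1), (8, 20, 20)}
Selection cost < cost2: {(13, 2, 25), (13, 2, 27), (13, 2, 8), (13, 25, 27), (13, 8, 25), (13, 8, 27), (22, 19, 26), (22, 19, 29), (22, 26, 29), (8, 1, 20)}
Projecting to cost2, cost: {(20, 1), (25, 2), (25, 8), (26, 19), (27, 2), (27, 25), (27, 8), (29, 19), (29, 26), (8, 2)}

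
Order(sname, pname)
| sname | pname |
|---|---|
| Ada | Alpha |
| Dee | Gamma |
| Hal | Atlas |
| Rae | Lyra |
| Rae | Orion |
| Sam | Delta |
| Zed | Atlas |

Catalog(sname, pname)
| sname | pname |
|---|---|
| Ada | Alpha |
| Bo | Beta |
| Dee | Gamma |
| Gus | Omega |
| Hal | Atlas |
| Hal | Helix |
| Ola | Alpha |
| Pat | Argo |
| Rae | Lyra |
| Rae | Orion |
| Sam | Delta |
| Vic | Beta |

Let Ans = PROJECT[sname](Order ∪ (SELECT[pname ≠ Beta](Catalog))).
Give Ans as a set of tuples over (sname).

Selection pname ≠ Beta: {(Ada, Alpha), (Dee, Gamma), (Gus, Omega), (Hal, Atlas), (Hal, Helix), (Ola, Alpha), (Pat, Argo), (Rae, Lyra), (Rae, Orion), (Sam, Delta)}
Set union of the two operands is {(Ada, Alpha), (Dee, Gamma), (Gus, Omega), (Hal, Atlas), (Hal, Helix), (Ola, Alpha), (Pat, Argo), (Rae, Lyra), (Rae, Orion), (Sam, Delta), (Zed, Atlas)}.
π[sname]: project onto (sname) (2 duplicate(s) eliminated) → {Ada, Dee, Gus, Hal, Ola, Pat, Rae, Sam, Zed}

{Ada, Dee, Gus, Hal, Ola, Pat, Rae, Sam, Zed}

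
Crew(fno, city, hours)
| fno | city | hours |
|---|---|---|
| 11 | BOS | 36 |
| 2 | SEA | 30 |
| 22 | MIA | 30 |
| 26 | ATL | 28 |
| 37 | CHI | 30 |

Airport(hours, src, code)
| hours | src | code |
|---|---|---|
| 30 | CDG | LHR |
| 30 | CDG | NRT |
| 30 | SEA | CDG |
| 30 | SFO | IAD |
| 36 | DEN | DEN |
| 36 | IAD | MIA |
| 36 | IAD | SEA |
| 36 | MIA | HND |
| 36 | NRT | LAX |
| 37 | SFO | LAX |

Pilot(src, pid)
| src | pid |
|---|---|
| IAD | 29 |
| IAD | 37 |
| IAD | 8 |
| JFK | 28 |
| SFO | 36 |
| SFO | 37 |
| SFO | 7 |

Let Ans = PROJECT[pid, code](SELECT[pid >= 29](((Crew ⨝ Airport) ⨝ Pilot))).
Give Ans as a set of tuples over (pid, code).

Natural join on hours: {(11, BOS, 36, DEN, DEN), (11, BOS, 36, IAD, MIA), (11, BOS, 36, IAD, SEA), (11, BOS, 36, MIA, HND), (11, BOS, 36, NRT, LAX), (2, SEA, 30, CDG, LHR), (2, SEA, 30, CDG, NRT), (2, SEA, 30, SEA, CDG), (2, SEA, 30, SFO, IAD), (22, MIA, 30, CDG, LHR), (22, MIA, 30, CDG, NRT), (22, MIA, 30, SEA, CDG), (22, MIA, 30, SFO, IAD), (37, CHI, 30, CDG, LHR), (37, CHI, 30, CDG, NRT), (37, CHI, 30, SEA, CDG), (37, CHI, 30, SFO, IAD)}
Natural join on src: {(11, BOS, 36, IAD, MIA, 29), (11, BOS, 36, IAD, MIA, 37), (11, BOS, 36, IAD, MIA, 8), (11, BOS, 36, IAD, SEA, 29), (11, BOS, 36, IAD, SEA, 37), (11, BOS, 36, IAD, SEA, 8), (2, SEA, 30, SFO, IAD, 36), (2, SEA, 30, SFO, IAD, 37), (2, SEA, 30, SFO, IAD, 7), (22, MIA, 30, SFO, IAD, 36), (22, MIA, 30, SFO, IAD, 37), (22, MIA, 30, SFO, IAD, 7), (37, CHI, 30, SFO, IAD, 36), (37, CHI, 30, SFO, IAD, 37), (37, CHI, 30, SFO, IAD, 7)}
Apply σ_{pid >= 29}; surviving tuples: {(11, BOS, 36, IAD, MIA, 29), (11, BOS, 36, IAD, MIA, 37), (11, BOS, 36, IAD, SEA, 29), (11, BOS, 36, IAD, SEA, 37), (2, SEA, 30, SFO, IAD, 36), (2, SEA, 30, SFO, IAD, 37), (22, MIA, 30, SFO, IAD, 36), (22, MIA, 30, SFO, IAD, 37), (37, CHI, 30, SFO, IAD, 36), (37, CHI, 30, SFO, IAD, 37)}
Keep only column(s) pid, code (4 duplicate(s) eliminated): {(29, MIA), (29, SEA), (36, IAD), (37, IAD), (37, MIA), (37, SEA)}

{(29, MIA), (29, SEA), (36, IAD), (37, IAD), (37, MIA), (37, SEA)}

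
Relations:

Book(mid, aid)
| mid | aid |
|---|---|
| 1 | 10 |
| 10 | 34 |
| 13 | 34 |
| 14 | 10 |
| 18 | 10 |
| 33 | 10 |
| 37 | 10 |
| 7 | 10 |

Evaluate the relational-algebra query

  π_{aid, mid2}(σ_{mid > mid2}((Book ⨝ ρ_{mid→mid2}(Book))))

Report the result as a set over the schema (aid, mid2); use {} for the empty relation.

{(10, 1), (10, 14), (10, 18), (10, 33), (10, 7), (34, 10)}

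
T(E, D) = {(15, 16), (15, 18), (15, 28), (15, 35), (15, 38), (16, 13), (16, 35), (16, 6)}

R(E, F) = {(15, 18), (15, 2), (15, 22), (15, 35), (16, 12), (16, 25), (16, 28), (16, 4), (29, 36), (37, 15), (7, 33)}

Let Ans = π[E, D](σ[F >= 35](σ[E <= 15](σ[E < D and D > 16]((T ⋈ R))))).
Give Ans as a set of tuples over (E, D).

{(15, 18), (15, 28), (15, 35), (15, 38)}

T ⋈ R (natural join on E): {(15, 16, 18), (15, 16, 2), (15, 16, 22), (15, 16, 35), (15, 18, 18), (15, 18, 2), (15, 18, 22), (15, 18, 35), (15, 28, 18), (15, 28, 2), (15, 28, 22), (15, 28, 35), (15, 35, 18), (15, 35, 2), (15, 35, 22), (15, 35, 35), (15, 38, 18), (15, 38, 2), (15, 38, 22), (15, 38, 35), (16, 13, 12), (16, 13, 25), (16, 13, 28), (16, 13, 4), (16, 35, 12), (16, 35, 25), (16, 35, 28), (16, 35, 4), (16, 6, 12), (16, 6, 25), (16, 6, 28), (16, 6, 4)}
Selection E < D and D > 16: {(15, 18, 18), (15, 18, 2), (15, 18, 22), (15, 18, 35), (15, 28, 18), (15, 28, 2), (15, 28, 22), (15, 28, 35), (15, 35, 18), (15, 35, 2), (15, 35, 22), (15, 35, 35), (15, 38, 18), (15, 38, 2), (15, 38, 22), (15, 38, 35), (16, 35, 12), (16, 35, 25), (16, 35, 28), (16, 35, 4)}
Selection E <= 15: {(15, 18, 18), (15, 18, 2), (15, 18, 22), (15, 18, 35), (15, 28, 18), (15, 28, 2), (15, 28, 22), (15, 28, 35), (15, 35, 18), (15, 35, 2), (15, 35, 22), (15, 35, 35), (15, 38, 18), (15, 38, 2), (15, 38, 22), (15, 38, 35)}
Selection F >= 35: {(15, 18, 35), (15, 28, 35), (15, 35, 35), (15, 38, 35)}
Keep only column(s) E, D: {(15, 18), (15, 28), (15, 35), (15, 38)}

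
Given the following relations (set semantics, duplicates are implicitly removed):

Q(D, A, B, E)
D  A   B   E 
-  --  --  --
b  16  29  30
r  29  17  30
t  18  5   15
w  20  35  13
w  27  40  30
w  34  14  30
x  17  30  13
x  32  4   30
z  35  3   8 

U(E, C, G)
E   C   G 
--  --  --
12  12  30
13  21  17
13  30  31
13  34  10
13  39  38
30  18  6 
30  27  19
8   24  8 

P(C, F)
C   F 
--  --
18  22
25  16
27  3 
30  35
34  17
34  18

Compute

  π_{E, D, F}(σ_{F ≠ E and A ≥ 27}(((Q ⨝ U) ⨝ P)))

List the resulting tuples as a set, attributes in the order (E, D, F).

{(30, r, 22), (30, r, 3), (30, w, 22), (30, w, 3), (30, x, 22), (30, x, 3)}

Natural join on E: {(b, 16, 29, 30, 18, 6), (b, 16, 29, 30, 27, 19), (r, 29, 17, 30, 18, 6), (r, 29, 17, 30, 27, 19), (w, 20, 35, 13, 21, 17), (w, 20, 35, 13, 30, 31), (w, 20, 35, 13, 34, 10), (w, 20, 35, 13, 39, 38), (w, 27, 40, 30, 18, 6), (w, 27, 40, 30, 27, 19), (w, 34, 14, 30, 18, 6), (w, 34, 14, 30, 27, 19), (x, 17, 30, 13, 21, 17), (x, 17, 30, 13, 30, 31), (x, 17, 30, 13, 34, 10), (x, 17, 30, 13, 39, 38), (x, 32, 4, 30, 18, 6), (x, 32, 4, 30, 27, 19), (z, 35, 3, 8, 24, 8)}
Natural join on C: {(b, 16, 29, 30, 18, 6, 22), (b, 16, 29, 30, 27, 19, 3), (r, 29, 17, 30, 18, 6, 22), (r, 29, 17, 30, 27, 19, 3), (w, 20, 35, 13, 30, 31, 35), (w, 20, 35, 13, 34, 10, 17), (w, 20, 35, 13, 34, 10, 18), (w, 27, 40, 30, 18, 6, 22), (w, 27, 40, 30, 27, 19, 3), (w, 34, 14, 30, 18, 6, 22), (w, 34, 14, 30, 27, 19, 3), (x, 17, 30, 13, 30, 31, 35), (x, 17, 30, 13, 34, 10, 17), (x, 17, 30, 13, 34, 10, 18), (x, 32, 4, 30, 18, 6, 22), (x, 32, 4, 30, 27, 19, 3)}
σ[F ≠ E and A ≥ 27]: keep tuples satisfying F ≠ E and A ≥ 27 → {(r, 29, 17, 30, 18, 6, 22), (r, 29, 17, 30, 27, 19, 3), (w, 27, 40, 30, 18, 6, 22), (w, 27, 40, 30, 27, 19, 3), (w, 34, 14, 30, 18, 6, 22), (w, 34, 14, 30, 27, 19, 3), (x, 32, 4, 30, 18, 6, 22), (x, 32, 4, 30, 27, 19, 3)}
Projecting to E, D, F (2 duplicate(s) eliminated): {(30, r, 22), (30, r, 3), (30, w, 22), (30, w, 3), (30, x, 22), (30, x, 3)}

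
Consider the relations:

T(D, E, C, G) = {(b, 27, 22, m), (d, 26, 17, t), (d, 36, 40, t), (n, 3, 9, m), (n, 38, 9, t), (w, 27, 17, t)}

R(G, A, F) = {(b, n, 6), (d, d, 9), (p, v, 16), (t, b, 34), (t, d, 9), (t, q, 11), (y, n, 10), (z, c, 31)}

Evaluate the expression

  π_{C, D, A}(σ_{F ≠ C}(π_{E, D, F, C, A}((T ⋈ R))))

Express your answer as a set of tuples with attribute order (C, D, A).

Joining T and R on G yields {(d, 26, 17, t, b, 34), (d, 26, 17, t, d, 9), (d, 26, 17, t, q, 11), (d, 36, 40, t, b, 34), (d, 36, 40, t, d, 9), (d, 36, 40, t, q, 11), (n, 38, 9, t, b, 34), (n, 38, 9, t, d, 9), (n, 38, 9, t, q, 11), (w, 27, 17, t, b, 34), (w, 27, 17, t, d, 9), (w, 27, 17, t, q, 11)}.
Keep only column(s) E, D, F, C, A: {(26, d, 11, 17, q), (26, d, 34, 17, b), (26, d, 9, 17, d), (27, w, 11, 17, q), (27, w, 34, 17, b), (27, w, 9, 17, d), (36, d, 11, 40, q), (36, d, 34, 40, b), (36, d, 9, 40, d), (38, n, 11, 9, q), (38, n, 34, 9, b), (38, n, 9, 9, d)}
Filtering on F ≠ C leaves {(26, d, 11, 17, q), (26, d, 34, 17, b), (26, d, 9, 17, d), (27, w, 11, 17, q), (27, w, 34, 17, b), (27, w, 9, 17, d), (36, d, 11, 40, q), (36, d, 34, 40, b), (36, d, 9, 40, d), (38, n, 11, 9, q), (38, n, 34, 9, b)}.
Keep only column(s) C, D, A: {(17, d, b), (17, d, d), (17, d, q), (17, w, b), (17, w, d), (17, w, q), (40, d, b), (40, d, d), (40, d, q), (9, n, b), (9, n, q)}

{(17, d, b), (17, d, d), (17, d, q), (17, w, b), (17, w, d), (17, w, q), (40, d, b), (40, d, d), (40, d, q), (9, n, b), (9, n, q)}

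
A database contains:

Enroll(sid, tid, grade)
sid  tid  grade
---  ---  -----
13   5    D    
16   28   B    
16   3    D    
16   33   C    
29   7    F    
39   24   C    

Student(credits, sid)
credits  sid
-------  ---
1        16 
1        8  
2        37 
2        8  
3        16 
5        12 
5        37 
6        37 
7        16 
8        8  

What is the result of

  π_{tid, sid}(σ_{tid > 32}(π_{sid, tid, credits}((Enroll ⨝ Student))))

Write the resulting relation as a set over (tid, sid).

{(33, 16)}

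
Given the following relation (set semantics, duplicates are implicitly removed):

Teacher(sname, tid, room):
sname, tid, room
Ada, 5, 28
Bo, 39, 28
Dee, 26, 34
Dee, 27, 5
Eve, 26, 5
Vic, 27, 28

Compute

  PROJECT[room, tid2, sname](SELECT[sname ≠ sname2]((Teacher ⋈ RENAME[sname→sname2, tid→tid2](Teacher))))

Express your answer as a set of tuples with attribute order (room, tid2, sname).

{(28, 27, Ada), (28, 27, Bo), (28, 39, Ada), (28, 39, Vic), (28, 5, Bo), (28, 5, Vic), (5, 26, Dee), (5, 27, Eve)}

ρ[sname→sname2, tid→tid2]: schema becomes (sname2, tid2, room); tuples unchanged.
Teacher ⋈ RENAME[sname→sname2, tid→tid2](Teacher) (natural join on room): {(Ada, 5, 28, Ada, 5), (Ada, 5, 28, Bo, 39), (Ada, 5, 28, Vic, 27), (Bo, 39, 28, Ada, 5), (Bo, 39, 28, Bo, 39), (Bo, 39, 28, Vic, 27), (Dee, 26, 34, Dee, 26), (Dee, 27, 5, Dee, 27), (Dee, 27, 5, Eve, 26), (Eve, 26, 5, Dee, 27), (Eve, 26, 5, Eve, 26), (Vic, 27, 28, Ada, 5), (Vic, 27, 28, Bo, 39), (Vic, 27, 28, Vic, 27)}
σ[sname ≠ sname2]: keep tuples satisfying sname ≠ sname2 → {(Ada, 5, 28, Bo, 39), (Ada, 5, 28, Vic, 27), (Bo, 39, 28, Ada, 5), (Bo, 39, 28, Vic, 27), (Dee, 27, 5, Eve, 26), (Eve, 26, 5, Dee, 27), (Vic, 27, 28, Ada, 5), (Vic, 27, 28, Bo, 39)}
Projecting to room, tid2, sname: {(28, 27, Ada), (28, 27, Bo), (28, 39, Ada), (28, 39, Vic), (28, 5, Bo), (28, 5, Vic), (5, 26, Dee), (5, 27, Eve)}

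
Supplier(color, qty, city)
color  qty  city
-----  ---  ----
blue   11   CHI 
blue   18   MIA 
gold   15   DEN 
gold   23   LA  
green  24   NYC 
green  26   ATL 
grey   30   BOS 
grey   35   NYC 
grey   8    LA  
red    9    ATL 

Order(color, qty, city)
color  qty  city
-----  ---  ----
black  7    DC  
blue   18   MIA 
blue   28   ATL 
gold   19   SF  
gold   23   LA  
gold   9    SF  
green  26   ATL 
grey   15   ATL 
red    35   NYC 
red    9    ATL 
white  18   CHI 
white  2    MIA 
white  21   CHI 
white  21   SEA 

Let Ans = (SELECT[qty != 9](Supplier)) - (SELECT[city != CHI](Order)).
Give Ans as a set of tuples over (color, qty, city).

Selection qty != 9: {(blue, 11, CHI), (blue, 18, MIA), (gold, 15, DEN), (gold, 23, LA), (green, 24, NYC), (green, 26, ATL), (grey, 30, BOS), (grey, 35, NYC), (grey, 8, LA)}
Selection city != CHI: {(black, 7, DC), (blue, 18, MIA), (blue, 28, ATL), (gold, 19, SF), (gold, 23, LA), (gold, 9, SF), (green, 26, ATL), (grey, 15, ATL), (red, 35, NYC), (red, 9, ATL), (white, 2, MIA), (white, 21, SEA)}
Taking the difference: {(blue, 11, CHI), (gold, 15, DEN), (green, 24, NYC), (grey, 30, BOS), (grey, 35, NYC), (grey, 8, LA)}

{(blue, 11, CHI), (gold, 15, DEN), (green, 24, NYC), (grey, 30, BOS), (grey, 35, NYC), (grey, 8, LA)}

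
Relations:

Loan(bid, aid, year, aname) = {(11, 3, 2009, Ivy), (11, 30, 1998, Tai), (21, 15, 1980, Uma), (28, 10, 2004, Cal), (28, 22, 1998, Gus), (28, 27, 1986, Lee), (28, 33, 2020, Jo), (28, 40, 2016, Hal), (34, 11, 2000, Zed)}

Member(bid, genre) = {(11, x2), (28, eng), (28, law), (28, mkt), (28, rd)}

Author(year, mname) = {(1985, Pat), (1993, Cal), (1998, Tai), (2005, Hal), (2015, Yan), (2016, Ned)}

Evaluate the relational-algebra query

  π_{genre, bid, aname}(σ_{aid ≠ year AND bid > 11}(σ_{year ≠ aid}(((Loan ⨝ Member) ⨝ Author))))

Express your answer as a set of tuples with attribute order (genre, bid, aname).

{(eng, 28, Gus), (eng, 28, Hal), (law, 28, Gus), (law, 28, Hal), (mkt, 28, Gus), (mkt, 28, Hal), (rd, 28, Gus), (rd, 28, Hal)}

Loan ⋈ Member (natural join on bid): {(11, 3, 2009, Ivy, x2), (11, 30, 1998, Tai, x2), (28, 10, 2004, Cal, eng), (28, 10, 2004, Cal, law), (28, 10, 2004, Cal, mkt), (28, 10, 2004, Cal, rd), (28, 22, 1998, Gus, eng), (28, 22, 1998, Gus, law), (28, 22, 1998, Gus, mkt), (28, 22, 1998, Gus, rd), (28, 27, 1986, Lee, eng), (28, 27, 1986, Lee, law), (28, 27, 1986, Lee, mkt), (28, 27, 1986, Lee, rd), (28, 33, 2020, Jo, eng), (28, 33, 2020, Jo, law), (28, 33, 2020, Jo, mkt), (28, 33, 2020, Jo, rd), (28, 40, 2016, Hal, eng), (28, 40, 2016, Hal, law), (28, 40, 2016, Hal, mkt), (28, 40, 2016, Hal, rd)}
(Loan ⨝ Member) ⋈ Author (natural join on year): {(11, 30, 1998, Tai, x2, Tai), (28, 22, 1998, Gus, eng, Tai), (28, 22, 1998, Gus, law, Tai), (28, 22, 1998, Gus, mkt, Tai), (28, 22, 1998, Gus, rd, Tai), (28, 40, 2016, Hal, eng, Ned), (28, 40, 2016, Hal, law, Ned), (28, 40, 2016, Hal, mkt, Ned), (28, 40, 2016, Hal, rd, Ned)}
Selection year ≠ aid: {(11, 30, 1998, Tai, x2, Tai), (28, 22, 1998, Gus, eng, Tai), (28, 22, 1998, Gus, law, Tai), (28, 22, 1998, Gus, mkt, Tai), (28, 22, 1998, Gus, rd, Tai), (28, 40, 2016, Hal, eng, Ned), (28, 40, 2016, Hal, law, Ned), (28, 40, 2016, Hal, mkt, Ned), (28, 40, 2016, Hal, rd, Ned)}
Selection aid ≠ year AND bid > 11: {(28, 22, 1998, Gus, eng, Tai), (28, 22, 1998, Gus, law, Tai), (28, 22, 1998, Gus, mkt, Tai), (28, 22, 1998, Gus, rd, Tai), (28, 40, 2016, Hal, eng, Ned), (28, 40, 2016, Hal, law, Ned), (28, 40, 2016, Hal, mkt, Ned), (28, 40, 2016, Hal, rd, Ned)}
Keep only column(s) genre, bid, aname: {(eng, 28, Gus), (eng, 28, Hal), (law, 28, Gus), (law, 28, Hal), (mkt, 28, Gus), (mkt, 28, Hal), (rd, 28, Gus), (rd, 28, Hal)}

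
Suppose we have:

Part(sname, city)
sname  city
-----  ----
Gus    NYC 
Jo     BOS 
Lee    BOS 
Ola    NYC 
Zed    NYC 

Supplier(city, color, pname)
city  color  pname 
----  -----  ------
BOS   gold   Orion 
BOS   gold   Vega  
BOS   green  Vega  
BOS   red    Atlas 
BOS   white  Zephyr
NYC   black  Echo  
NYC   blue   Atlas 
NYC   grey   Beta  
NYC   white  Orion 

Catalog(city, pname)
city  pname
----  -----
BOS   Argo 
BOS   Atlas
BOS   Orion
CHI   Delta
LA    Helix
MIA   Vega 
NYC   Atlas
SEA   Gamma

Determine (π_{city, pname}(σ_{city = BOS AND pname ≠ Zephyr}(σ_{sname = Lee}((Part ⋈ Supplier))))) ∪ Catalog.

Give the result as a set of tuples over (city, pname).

Part ⋈ Supplier (natural join on city): {(Gus, NYC, black, Echo), (Gus, NYC, blue, Atlas), (Gus, NYC, grey, Beta), (Gus, NYC, white, Orion), (Jo, BOS, gold, Orion), (Jo, BOS, gold, Vega), (Jo, BOS, green, Vega), (Jo, BOS, red, Atlas), (Jo, BOS, white, Zephyr), (Lee, BOS, gold, Orion), (Lee, BOS, gold, Vega), (Lee, BOS, green, Vega), (Lee, BOS, red, Atlas), (Lee, BOS, white, Zephyr), (Ola, NYC, black, Echo), (Ola, NYC, blue, Atlas), (Ola, NYC, grey, Beta), (Ola, NYC, white, Orion), (Zed, NYC, black, Echo), (Zed, NYC, blue, Atlas), (Zed, NYC, grey, Beta), (Zed, NYC, white, Orion)}
σ[sname = Lee]: keep tuples satisfying sname = Lee → {(Lee, BOS, gold, Orion), (Lee, BOS, gold, Vega), (Lee, BOS, green, Vega), (Lee, BOS, red, Atlas), (Lee, BOS, white, Zephyr)}
σ[city = BOS AND pname ≠ Zephyr]: keep tuples satisfying city = BOS AND pname ≠ Zephyr → {(Lee, BOS, gold, Orion), (Lee, BOS, gold, Vega), (Lee, BOS, green, Vega), (Lee, BOS, red, Atlas)}
Keep only column(s) city, pname (1 duplicate(s) eliminated): {(BOS, Atlas), (BOS, Orion), (BOS, Vega)}
Set union of the two operands is {(BOS, Argo), (BOS, Atlas), (BOS, Orion), (BOS, Vega), (CHI, Delta), (LA, Helix), (MIA, Vega), (NYC, Atlas), (SEA, Gamma)}.

{(BOS, Argo), (BOS, Atlas), (BOS, Orion), (BOS, Vega), (CHI, Delta), (LA, Helix), (MIA, Vega), (NYC, Atlas), (SEA, Gamma)}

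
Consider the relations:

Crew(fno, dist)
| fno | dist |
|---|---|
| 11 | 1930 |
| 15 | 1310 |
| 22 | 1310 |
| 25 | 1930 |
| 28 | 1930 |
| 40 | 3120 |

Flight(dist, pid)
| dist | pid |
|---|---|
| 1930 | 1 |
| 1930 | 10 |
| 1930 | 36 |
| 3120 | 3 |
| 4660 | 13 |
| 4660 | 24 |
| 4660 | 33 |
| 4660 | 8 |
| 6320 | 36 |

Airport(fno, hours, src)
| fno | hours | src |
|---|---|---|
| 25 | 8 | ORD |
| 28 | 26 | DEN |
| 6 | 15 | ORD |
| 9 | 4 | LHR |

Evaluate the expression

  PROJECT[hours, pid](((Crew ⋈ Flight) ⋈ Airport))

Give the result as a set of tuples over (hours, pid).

Natural join on dist: {(11, 1930, 1), (11, 1930, 10), (11, 1930, 36), (25, 1930, 1), (25, 1930, 10), (25, 1930, 36), (28, 1930, 1), (28, 1930, 10), (28, 1930, 36), (40, 3120, 3)}
Natural join on fno: {(25, 1930, 1, 8, ORD), (25, 1930, 10, 8, ORD), (25, 1930, 36, 8, ORD), (28, 1930, 1, 26, DEN), (28, 1930, 10, 26, DEN), (28, 1930, 36, 26, DEN)}
π_{hours, pid} gives {(26, 1), (26, 10), (26, 36), (8, 1), (8, 10), (8, 36)}.

{(26, 1), (26, 10), (26, 36), (8, 1), (8, 10), (8, 36)}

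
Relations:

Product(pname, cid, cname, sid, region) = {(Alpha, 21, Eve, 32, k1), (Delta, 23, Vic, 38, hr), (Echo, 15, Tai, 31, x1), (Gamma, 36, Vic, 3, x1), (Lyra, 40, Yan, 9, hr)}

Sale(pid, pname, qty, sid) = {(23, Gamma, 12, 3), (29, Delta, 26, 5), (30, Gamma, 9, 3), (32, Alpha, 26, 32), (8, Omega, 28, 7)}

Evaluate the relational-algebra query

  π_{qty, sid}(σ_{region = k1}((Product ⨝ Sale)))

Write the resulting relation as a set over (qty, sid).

{(26, 32)}

Product ⋈ Sale (natural join on pname, sid): {(Alpha, 21, Eve, 32, k1, 32, 26), (Gamma, 36, Vic, 3, x1, 23, 12), (Gamma, 36, Vic, 3, x1, 30, 9)}
Apply σ_{region = k1}; surviving tuples: {(Alpha, 21, Eve, 32, k1, 32, 26)}
π_{qty, sid} gives {(26, 32)}.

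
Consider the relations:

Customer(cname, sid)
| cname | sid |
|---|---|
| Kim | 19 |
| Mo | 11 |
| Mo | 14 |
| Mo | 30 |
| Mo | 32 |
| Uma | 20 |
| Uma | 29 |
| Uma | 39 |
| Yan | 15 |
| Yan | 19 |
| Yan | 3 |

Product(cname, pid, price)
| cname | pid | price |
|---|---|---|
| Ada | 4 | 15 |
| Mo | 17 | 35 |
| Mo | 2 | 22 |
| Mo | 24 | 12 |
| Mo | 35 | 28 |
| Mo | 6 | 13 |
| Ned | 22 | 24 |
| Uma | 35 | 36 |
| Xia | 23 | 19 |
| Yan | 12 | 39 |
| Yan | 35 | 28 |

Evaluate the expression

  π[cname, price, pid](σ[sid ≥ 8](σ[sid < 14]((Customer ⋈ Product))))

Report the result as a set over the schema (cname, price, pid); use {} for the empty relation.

{(Mo, 12, 24), (Mo, 13, 6), (Mo, 22, 2), (Mo, 28, 35), (Mo, 35, 17)}

Natural join on cname: {(Mo, 11, 17, 35), (Mo, 11, 2, 22), (Mo, 11, 24, 12), (Mo, 11, 35, 28), (Mo, 11, 6, 13), (Mo, 14, 17, 35), (Mo, 14, 2, 22), (Mo, 14, 24, 12), (Mo, 14, 35, 28), (Mo, 14, 6, 13), (Mo, 30, 17, 35), (Mo, 30, 2, 22), (Mo, 30, 24, 12), (Mo, 30, 35, 28), (Mo, 30, 6, 13), (Mo, 32, 17, 35), (Mo, 32, 2, 22), (Mo, 32, 24, 12), (Mo, 32, 35, 28), (Mo, 32, 6, 13), (Uma, 20, 35, 36), (Uma, 29, 35, 36), (Uma, 39, 35, 36), (Yan, 15, 12, 39), (Yan, 15, 35, 28), (Yan, 19, 12, 39), (Yan, 19, 35, 28), (Yan, 3, 12, 39), (Yan, 3, 35, 28)}
Apply σ_{sid < 14}; surviving tuples: {(Mo, 11, 17, 35), (Mo, 11, 2, 22), (Mo, 11, 24, 12), (Mo, 11, 35, 28), (Mo, 11, 6, 13), (Yan, 3, 12, 39), (Yan, 3, 35, 28)}
Apply σ_{sid ≥ 8}; surviving tuples: {(Mo, 11, 17, 35), (Mo, 11, 2, 22), (Mo, 11, 24, 12), (Mo, 11, 35, 28), (Mo, 11, 6, 13)}
π_{cname, price, pid} gives {(Mo, 12, 24), (Mo, 13, 6), (Mo, 22, 2), (Mo, 28, 35), (Mo, 35, 17)}.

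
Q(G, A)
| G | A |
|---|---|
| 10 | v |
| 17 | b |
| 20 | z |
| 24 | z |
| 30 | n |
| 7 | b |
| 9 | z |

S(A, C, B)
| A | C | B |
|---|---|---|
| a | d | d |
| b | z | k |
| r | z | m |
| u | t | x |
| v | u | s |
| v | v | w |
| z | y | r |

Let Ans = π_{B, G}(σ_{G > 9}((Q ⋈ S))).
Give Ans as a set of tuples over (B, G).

Q ⋈ S (natural join on A): {(10, v, u, s), (10, v, v, w), (17, b, z, k), (20, z, y, r), (24, z, y, r), (7, b, z, k), (9, z, y, r)}
Selection G > 9: {(10, v, u, s), (10, v, v, w), (17, b, z, k), (20, z, y, r), (24, z, y, r)}
Projecting to B, G: {(k, 17), (r, 20), (r, 24), (s, 10), (w, 10)}

{(k, 17), (r, 20), (r, 24), (s, 10), (w, 10)}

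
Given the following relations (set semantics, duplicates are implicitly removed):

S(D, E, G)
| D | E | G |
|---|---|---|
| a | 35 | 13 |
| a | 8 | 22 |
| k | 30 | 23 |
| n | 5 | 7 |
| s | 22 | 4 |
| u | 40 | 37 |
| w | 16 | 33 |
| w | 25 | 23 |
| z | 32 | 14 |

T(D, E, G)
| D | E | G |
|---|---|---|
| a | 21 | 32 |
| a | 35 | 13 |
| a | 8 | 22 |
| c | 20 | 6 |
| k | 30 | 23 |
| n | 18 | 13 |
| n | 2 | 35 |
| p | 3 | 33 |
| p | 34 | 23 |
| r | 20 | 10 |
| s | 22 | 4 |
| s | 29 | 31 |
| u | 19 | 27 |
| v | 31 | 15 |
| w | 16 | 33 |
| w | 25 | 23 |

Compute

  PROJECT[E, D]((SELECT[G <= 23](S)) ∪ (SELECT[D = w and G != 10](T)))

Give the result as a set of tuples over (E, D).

{(16, w), (22, s), (25, w), (30, k), (32, z), (35, a), (5, n), (8, a)}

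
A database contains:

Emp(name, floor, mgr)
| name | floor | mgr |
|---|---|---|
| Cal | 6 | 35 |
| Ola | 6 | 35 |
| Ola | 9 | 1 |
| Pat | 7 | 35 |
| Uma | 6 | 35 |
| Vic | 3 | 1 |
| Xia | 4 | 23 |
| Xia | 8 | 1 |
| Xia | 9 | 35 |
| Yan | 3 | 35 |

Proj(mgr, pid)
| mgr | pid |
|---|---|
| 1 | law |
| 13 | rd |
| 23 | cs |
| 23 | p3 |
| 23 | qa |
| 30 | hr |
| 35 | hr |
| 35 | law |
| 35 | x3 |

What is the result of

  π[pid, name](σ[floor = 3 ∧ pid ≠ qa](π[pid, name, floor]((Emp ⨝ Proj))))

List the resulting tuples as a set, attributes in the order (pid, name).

{(hr, Yan), (law, Vic), (law, Yan), (x3, Yan)}

Natural join on mgr: {(Cal, 6, 35, hr), (Cal, 6, 35, law), (Cal, 6, 35, x3), (Ola, 6, 35, hr), (Ola, 6, 35, law), (Ola, 6, 35, x3), (Ola, 9, 1, law), (Pat, 7, 35, hr), (Pat, 7, 35, law), (Pat, 7, 35, x3), (Uma, 6, 35, hr), (Uma, 6, 35, law), (Uma, 6, 35, x3), (Vic, 3, 1, law), (Xia, 4, 23, cs), (Xia, 4, 23, p3), (Xia, 4, 23, qa), (Xia, 8, 1, law), (Xia, 9, 35, hr), (Xia, 9, 35, law), (Xia, 9, 35, x3), (Yan, 3, 35, hr), (Yan, 3, 35, law), (Yan, 3, 35, x3)}
Keep only column(s) pid, name, floor: {(cs, Xia, 4), (hr, Cal, 6), (hr, Ola, 6), (hr, Pat, 7), (hr, Uma, 6), (hr, Xia, 9), (hr, Yan, 3), (law, Cal, 6), (law, Ola, 6), (law, Ola, 9), (law, Pat, 7), (law, Uma, 6), (law, Vic, 3), (law, Xia, 8), (law, Xia, 9), (law, Yan, 3), (p3, Xia, 4), (qa, Xia, 4), (x3, Cal, 6), (x3, Ola, 6), (x3, Pat, 7), (x3, Uma, 6), (x3, Xia, 9), (x3, Yan, 3)}
Selection floor = 3 ∧ pid ≠ qa: {(hr, Yan, 3), (law, Vic, 3), (law, Yan, 3), (x3, Yan, 3)}
Keep only column(s) pid, name: {(hr, Yan), (law, Vic), (law, Yan), (x3, Yan)}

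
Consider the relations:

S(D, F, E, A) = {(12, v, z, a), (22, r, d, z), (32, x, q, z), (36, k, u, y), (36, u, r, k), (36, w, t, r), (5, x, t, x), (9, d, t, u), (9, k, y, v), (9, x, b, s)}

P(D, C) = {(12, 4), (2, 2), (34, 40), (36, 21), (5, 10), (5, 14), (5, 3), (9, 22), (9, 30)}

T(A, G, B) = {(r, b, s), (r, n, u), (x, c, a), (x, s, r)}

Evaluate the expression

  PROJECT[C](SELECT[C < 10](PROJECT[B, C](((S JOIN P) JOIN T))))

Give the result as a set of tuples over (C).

Natural join on D: {(12, v, z, a, 4), (36, k, u, y, 21), (36, u, r, k, 21), (36, w, t, r, 21), (5, x, t, x, 10), (5, x, t, x, 14), (5, x, t, x, 3), (9, d, t, u, 22), (9, d, t, u, 30), (9, k, y, v, 22), (9, k, y, v, 30), (9, x, b, s, 22), (9, x, b, s, 30)}
Natural join on A: {(36, w, t, r, 21, b, s), (36, w, t, r, 21, n, u), (5, x, t, x, 10, c, a), (5, x, t, x, 10, s, r), (5, x, t, x, 14, c, a), (5, x, t, x, 14, s, r), (5, x, t, x, 3, c, a), (5, x, t, x, 3, s, r)}
Keep only column(s) B, C: {(a, 10), (a, 14), (a, 3), (r, 10), (r, 14), (r, 3), (s, 21), (u, 21)}
σ[C < 10]: keep tuples satisfying C < 10 → {(a, 3), (r, 3)}
Keep only column(s) C (1 duplicate(s) eliminated): {3}

{3}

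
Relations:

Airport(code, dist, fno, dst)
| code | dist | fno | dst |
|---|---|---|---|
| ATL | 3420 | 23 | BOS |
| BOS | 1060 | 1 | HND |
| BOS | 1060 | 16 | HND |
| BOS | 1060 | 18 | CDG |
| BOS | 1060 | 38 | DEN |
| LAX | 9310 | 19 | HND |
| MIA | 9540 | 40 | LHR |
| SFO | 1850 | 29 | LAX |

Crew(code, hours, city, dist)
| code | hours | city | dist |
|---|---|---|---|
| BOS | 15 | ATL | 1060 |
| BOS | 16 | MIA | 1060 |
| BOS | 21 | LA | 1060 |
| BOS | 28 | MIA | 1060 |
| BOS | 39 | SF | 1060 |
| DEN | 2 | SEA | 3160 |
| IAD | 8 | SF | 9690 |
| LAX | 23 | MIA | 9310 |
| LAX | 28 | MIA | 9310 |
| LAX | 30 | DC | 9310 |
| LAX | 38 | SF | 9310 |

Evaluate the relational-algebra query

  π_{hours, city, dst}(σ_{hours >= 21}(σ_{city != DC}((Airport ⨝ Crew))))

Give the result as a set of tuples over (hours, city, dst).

{(21, LA, CDG), (21, LA, DEN), (21, LA, HND), (23, MIA, HND), (28, MIA, CDG), (28, MIA, DEN), (28, MIA, HND), (38, SF, HND), (39, SF, CDG), (39, SF, DEN), (39, SF, HND)}

Natural join on code, dist: {(BOS, 1060, 1, HND, 15, ATL), (BOS, 1060, 1, HND, 16, MIA), (BOS, 1060, 1, HND, 21, LA), (BOS, 1060, 1, HND, 28, MIA), (BOS, 1060, 1, HND, 39, SF), (BOS, 1060, 16, HND, 15, ATL), (BOS, 1060, 16, HND, 16, MIA), (BOS, 1060, 16, HND, 21, LA), (BOS, 1060, 16, HND, 28, MIA), (BOS, 1060, 16, HND, 39, SF), (BOS, 1060, 18, CDG, 15, ATL), (BOS, 1060, 18, CDG, 16, MIA), (BOS, 1060, 18, CDG, 21, LA), (BOS, 1060, 18, CDG, 28, MIA), (BOS, 1060, 18, CDG, 39, SF), (BOS, 1060, 38, DEN, 15, ATL), (BOS, 1060, 38, DEN, 16, MIA), (BOS, 1060, 38, DEN, 21, LA), (BOS, 1060, 38, DEN, 28, MIA), (BOS, 1060, 38, DEN, 39, SF), (LAX, 9310, 19, HND, 23, MIA), (LAX, 9310, 19, HND, 28, MIA), (LAX, 9310, 19, HND, 30, DC), (LAX, 9310, 19, HND, 38, SF)}
Selection city != DC: {(BOS, 1060, 1, HND, 15, ATL), (BOS, 1060, 1, HND, 16, MIA), (BOS, 1060, 1, HND, 21, LA), (BOS, 1060, 1, HND, 28, MIA), (BOS, 1060, 1, HND, 39, SF), (BOS, 1060, 16, HND, 15, ATL), (BOS, 1060, 16, HND, 16, MIA), (BOS, 1060, 16, HND, 21, LA), (BOS, 1060, 16, HND, 28, MIA), (BOS, 1060, 16, HND, 39, SF), (BOS, 1060, 18, CDG, 15, ATL), (BOS, 1060, 18, CDG, 16, MIA), (BOS, 1060, 18, CDG, 21, LA), (BOS, 1060, 18, CDG, 28, MIA), (BOS, 1060, 18, CDG, 39, SF), (BOS, 1060, 38, DEN, 15, ATL), (BOS, 1060, 38, DEN, 16, MIA), (BOS, 1060, 38, DEN, 21, LA), (BOS, 1060, 38, DEN, 28, MIA), (BOS, 1060, 38, DEN, 39, SF), (LAX, 9310, 19, HND, 23, MIA), (LAX, 9310, 19, HND, 28, MIA), (LAX, 9310, 19, HND, 38, SF)}
Selection hours >= 21: {(BOS, 1060, 1, HND, 21, LA), (BOS, 1060, 1, HND, 28, MIA), (BOS, 1060, 1, HND, 39, SF), (BOS, 1060, 16, HND, 21, LA), (BOS, 1060, 16, HND, 28, MIA), (BOS, 1060, 16, HND, 39, SF), (BOS, 1060, 18, CDG, 21, LA), (BOS, 1060, 18, CDG, 28, MIA), (BOS, 1060, 18, CDG, 39, SF), (BOS, 1060, 38, DEN, 21, LA), (BOS, 1060, 38, DEN, 28, MIA), (BOS, 1060, 38, DEN, 39, SF), (LAX, 9310, 19, HND, 23, MIA), (LAX, 9310, 19, HND, 28, MIA), (LAX, 9310, 19, HND, 38, SF)}
π[hours, city, dst]: project onto (hours, city, dst) (4 duplicate(s) eliminated) → {(21, LA, CDG), (21, LA, DEN), (21, LA, HND), (23, MIA, HND), (28, MIA, CDG), (28, MIA, DEN), (28, MIA, HND), (38, SF, HND), (39, SF, CDG), (39, SF, DEN), (39, SF, HND)}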